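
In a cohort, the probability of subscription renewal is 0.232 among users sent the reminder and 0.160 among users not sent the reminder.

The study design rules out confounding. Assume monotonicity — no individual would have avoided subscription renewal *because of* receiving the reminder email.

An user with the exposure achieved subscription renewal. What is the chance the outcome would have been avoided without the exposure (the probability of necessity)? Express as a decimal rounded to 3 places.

Let p₁ = 0.232, p₀ = 0.16.
Under exogeneity and monotonicity, PN = (p₁ − p₀) / p₁.
PN = (0.232 − 0.16) / 0.232 = 0.072 / 0.232 ≈ 0.3103

PN ≈ 0.310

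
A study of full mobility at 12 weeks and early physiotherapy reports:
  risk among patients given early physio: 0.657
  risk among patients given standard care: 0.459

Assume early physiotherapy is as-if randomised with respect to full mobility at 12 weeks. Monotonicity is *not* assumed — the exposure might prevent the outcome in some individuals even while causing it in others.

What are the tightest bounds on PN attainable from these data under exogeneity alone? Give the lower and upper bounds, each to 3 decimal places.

Let p₁ = 0.657, p₀ = 0.459.
Under exogeneity alone the bounds on PN are max{0,(p₁−p₀)/p₁} ≤ PN ≤ min{1,(1−p₀)/p₁}.
  lower = (p₁ − p₀)/p₁ = 0.198 / 0.657 ≈ 0.3014
  upper = min{1, (1 − p₀)/p₁} = 0.541 / 0.657 ≈ 0.8234

0.301 ≤ PN ≤ 0.823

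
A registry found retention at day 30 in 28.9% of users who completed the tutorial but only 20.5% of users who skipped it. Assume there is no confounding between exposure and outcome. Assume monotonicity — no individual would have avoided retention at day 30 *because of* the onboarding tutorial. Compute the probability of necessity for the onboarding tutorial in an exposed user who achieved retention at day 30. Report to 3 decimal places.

PN ≈ 0.291

p₁ = 0.289, p₀ = 0.205.
Under exogeneity and monotonicity, PN = (p₁ − p₀) / p₁.
PN = (0.289 − 0.205) / 0.289 = 0.084 / 0.289 ≈ 0.2907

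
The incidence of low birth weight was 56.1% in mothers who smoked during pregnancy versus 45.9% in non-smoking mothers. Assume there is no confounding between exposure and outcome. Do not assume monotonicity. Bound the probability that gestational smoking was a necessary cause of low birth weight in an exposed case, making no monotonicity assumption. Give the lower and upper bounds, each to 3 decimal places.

p₁ = 0.561, p₀ = 0.459.
Under exogeneity alone the bounds on PN are max{0,(p₁−p₀)/p₁} ≤ PN ≤ min{1,(1−p₀)/p₁}.
  lower = (p₁ − p₀)/p₁ = 0.102 / 0.561 ≈ 0.1818
  upper = min{1, (1 − p₀)/p₁} = 0.541 / 0.561 ≈ 0.9643

0.182 ≤ PN ≤ 0.964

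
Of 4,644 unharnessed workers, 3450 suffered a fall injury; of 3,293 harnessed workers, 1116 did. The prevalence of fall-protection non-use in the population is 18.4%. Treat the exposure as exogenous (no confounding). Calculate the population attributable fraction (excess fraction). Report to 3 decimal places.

PAF ≈ 0.180

p₁ = P(outcome | exposed) = 3450/4644 = 0.74289
p₀ = P(outcome | unexposed) = 1116/3293 = 0.3389
Overall risk P(Y=1) = π·p₁ + (1−π)·p₀ = 0.184×0.74289 + 0.816×0.3389 = 0.41324.
Under exogeneity, PAF = [P(Y=1) − p₀] / P(Y=1).
PAF = (0.41324 − 0.3389) / 0.41324 ≈ 0.1799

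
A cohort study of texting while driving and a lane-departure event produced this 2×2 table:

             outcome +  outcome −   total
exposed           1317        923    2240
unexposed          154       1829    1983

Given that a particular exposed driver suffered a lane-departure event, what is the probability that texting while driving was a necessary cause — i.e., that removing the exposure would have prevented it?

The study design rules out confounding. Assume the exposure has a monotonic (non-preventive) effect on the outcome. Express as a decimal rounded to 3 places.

p₁ = P(outcome | exposed) = 1317/2240 = 0.58795
p₀ = P(outcome | unexposed) = 154/1983 = 0.07766
Under exogeneity and monotonicity, PN = (p₁ − p₀)/p₁.
PN = (0.58795 − 0.07766) / 0.58795 ≈ 0.8679

PN ≈ 0.868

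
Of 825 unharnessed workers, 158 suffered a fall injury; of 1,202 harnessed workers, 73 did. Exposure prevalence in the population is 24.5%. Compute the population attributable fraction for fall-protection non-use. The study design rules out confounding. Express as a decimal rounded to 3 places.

PAF ≈ 0.345

p₁ = P(outcome | exposed) = 158/825 = 0.19152
p₀ = P(outcome | unexposed) = 73/1202 = 0.060732
Overall risk P(Y=1) = π·p₁ + (1−π)·p₀ = 0.245×0.19152 + 0.755×0.060732 = 0.092774.
Under exogeneity, PAF = [P(Y=1) − p₀] / P(Y=1).
PAF = (0.092774 − 0.060732) / 0.092774 ≈ 0.3454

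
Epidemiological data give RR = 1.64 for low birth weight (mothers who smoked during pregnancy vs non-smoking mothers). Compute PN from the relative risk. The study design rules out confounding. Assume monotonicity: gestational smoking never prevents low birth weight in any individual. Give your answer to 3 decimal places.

Under exogeneity and monotonicity, PN = (RR − 1) / RR = 1 − 1/RR.
PN = (1.64 − 1) / 1.64 = 0.64 / 1.64 ≈ 0.3902

PN ≈ 0.390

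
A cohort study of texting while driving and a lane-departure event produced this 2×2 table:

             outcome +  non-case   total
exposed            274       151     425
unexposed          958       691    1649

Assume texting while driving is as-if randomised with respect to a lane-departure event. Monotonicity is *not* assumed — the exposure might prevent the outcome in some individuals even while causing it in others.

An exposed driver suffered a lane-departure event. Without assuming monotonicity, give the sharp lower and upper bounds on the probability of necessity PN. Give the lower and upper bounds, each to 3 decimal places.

0.099 ≤ PN ≤ 0.650

p₁ = P(outcome | exposed) = 274/425 = 0.64471
p₀ = P(outcome | unexposed) = 958/1649 = 0.58096
Under exogeneity alone the bounds on PN are max{0,(p₁−p₀)/p₁} ≤ PN ≤ min{1,(1−p₀)/p₁}.
  lower = (p₁ − p₀)/p₁ = 0.063748 / 0.64471 ≈ 0.0989
  upper = min{1, (1 − p₀)/p₁} = 0.41904 / 0.64471 ≈ 0.6500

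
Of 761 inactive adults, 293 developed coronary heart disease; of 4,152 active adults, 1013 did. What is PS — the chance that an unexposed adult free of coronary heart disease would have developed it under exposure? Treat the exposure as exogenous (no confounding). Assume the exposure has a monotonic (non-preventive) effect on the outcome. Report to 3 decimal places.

PS ≈ 0.187

p₁ = P(outcome | exposed) = 293/761 = 0.38502
p₀ = P(outcome | unexposed) = 1013/4152 = 0.24398
Under exogeneity and monotonicity, PS = (p₁ − p₀) / (1 − p₀).
PS = (0.38502 − 0.24398) / (1 − 0.24398) = 0.14104 / 0.75602 ≈ 0.1866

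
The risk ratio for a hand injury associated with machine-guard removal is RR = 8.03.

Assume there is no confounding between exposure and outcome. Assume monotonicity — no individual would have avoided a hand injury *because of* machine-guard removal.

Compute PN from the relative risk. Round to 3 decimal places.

PN ≈ 0.875

Under exogeneity and monotonicity, PN = (RR − 1) / RR = 1 − 1/RR.
PN = (8.03 − 1) / 8.03 = 7.03 / 8.03 ≈ 0.8755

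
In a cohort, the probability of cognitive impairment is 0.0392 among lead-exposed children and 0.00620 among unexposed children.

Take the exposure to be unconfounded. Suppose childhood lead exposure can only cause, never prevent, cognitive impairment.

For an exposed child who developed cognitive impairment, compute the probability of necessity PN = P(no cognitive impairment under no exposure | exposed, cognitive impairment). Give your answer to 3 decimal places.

PN ≈ 0.842

Let p₁ = 0.0392, p₀ = 0.0062.
Under exogeneity and monotonicity, PN = (p₁ − p₀) / p₁.
PN = (0.0392 − 0.0062) / 0.0392 = 0.033 / 0.0392 ≈ 0.8418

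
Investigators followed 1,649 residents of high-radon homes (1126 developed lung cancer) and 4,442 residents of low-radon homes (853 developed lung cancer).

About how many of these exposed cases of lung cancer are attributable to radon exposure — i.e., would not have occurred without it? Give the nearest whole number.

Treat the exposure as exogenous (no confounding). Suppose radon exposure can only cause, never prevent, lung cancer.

about 809 cases

p₁ = P(outcome | exposed) = 1126/1649 = 0.68284
p₀ = P(outcome | unexposed) = 853/4442 = 0.19203
PN = (p₁ − p₀)/p₁ = (0.68284 − 0.19203) / 0.68284 ≈ 0.71878.
Attributable cases ≈ PN × (exposed cases) = 0.71878 × 1126 ≈ 809.34.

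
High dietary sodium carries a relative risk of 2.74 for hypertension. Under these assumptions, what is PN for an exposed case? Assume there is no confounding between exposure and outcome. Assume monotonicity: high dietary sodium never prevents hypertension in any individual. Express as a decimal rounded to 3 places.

PN ≈ 0.635

Under exogeneity and monotonicity, PN = (RR − 1) / RR = 1 − 1/RR.
PN = (2.74 − 1) / 2.74 = 1.74 / 2.74 ≈ 0.6350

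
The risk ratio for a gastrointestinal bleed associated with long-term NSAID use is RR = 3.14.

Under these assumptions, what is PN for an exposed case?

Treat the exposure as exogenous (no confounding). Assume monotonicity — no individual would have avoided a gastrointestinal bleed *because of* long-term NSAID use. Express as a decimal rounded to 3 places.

Under exogeneity and monotonicity, PN = (RR − 1) / RR = 1 − 1/RR.
PN = (3.14 − 1) / 3.14 = 2.14 / 3.14 ≈ 0.6815

PN ≈ 0.682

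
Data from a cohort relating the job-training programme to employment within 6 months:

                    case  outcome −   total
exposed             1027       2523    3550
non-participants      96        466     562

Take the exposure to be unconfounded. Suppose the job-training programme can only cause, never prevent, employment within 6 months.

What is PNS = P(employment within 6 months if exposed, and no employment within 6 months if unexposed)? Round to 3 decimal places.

p₁ = P(outcome | exposed) = 1027/3550 = 0.2893
p₀ = P(outcome | unexposed) = 96/562 = 0.17082
Under exogeneity and monotonicity, PNS = p₁ − p₀.
PNS = 0.2893 − 0.17082 = 0.11848

PNS ≈ 0.118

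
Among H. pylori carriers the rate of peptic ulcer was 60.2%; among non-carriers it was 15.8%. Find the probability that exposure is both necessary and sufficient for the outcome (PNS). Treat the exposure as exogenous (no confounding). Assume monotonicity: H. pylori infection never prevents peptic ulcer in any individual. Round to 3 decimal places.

p₁ = 0.602, p₀ = 0.158.
Under exogeneity and monotonicity, PNS = p₁ − p₀.
PNS = 0.602 − 0.158 = 0.444

PNS ≈ 0.444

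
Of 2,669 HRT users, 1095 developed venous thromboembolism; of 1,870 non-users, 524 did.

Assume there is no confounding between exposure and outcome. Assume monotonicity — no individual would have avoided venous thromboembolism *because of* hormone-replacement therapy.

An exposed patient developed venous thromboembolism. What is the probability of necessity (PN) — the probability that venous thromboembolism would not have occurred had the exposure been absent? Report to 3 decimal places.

PN ≈ 0.317

p₁ = P(outcome | exposed) = 1095/2669 = 0.41027
p₀ = P(outcome | unexposed) = 524/1870 = 0.28021
Under exogeneity and monotonicity, PN = (p₁ − p₀) / p₁.
PN = (0.41027 − 0.28021) / 0.41027 = 0.13005 / 0.41027 ≈ 0.3170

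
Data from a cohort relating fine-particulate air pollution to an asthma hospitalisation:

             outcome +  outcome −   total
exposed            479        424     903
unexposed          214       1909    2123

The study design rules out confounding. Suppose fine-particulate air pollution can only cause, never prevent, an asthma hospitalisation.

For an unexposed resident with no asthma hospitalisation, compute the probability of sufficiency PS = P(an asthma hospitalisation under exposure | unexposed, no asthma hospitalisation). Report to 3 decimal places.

PS ≈ 0.478

p₁ = P(outcome | exposed) = 479/903 = 0.53045
p₀ = P(outcome | unexposed) = 214/2123 = 0.1008
Under exogeneity and monotonicity, PS = (p₁ − p₀) / (1 − p₀).
PS = (0.53045 − 0.1008) / (1 − 0.1008) = 0.42965 / 0.8992 ≈ 0.4778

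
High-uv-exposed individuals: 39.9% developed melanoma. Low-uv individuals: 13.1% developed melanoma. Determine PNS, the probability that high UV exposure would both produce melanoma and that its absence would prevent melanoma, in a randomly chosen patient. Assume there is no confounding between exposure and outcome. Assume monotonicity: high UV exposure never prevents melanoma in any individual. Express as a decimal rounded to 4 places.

p₁ = 0.399, p₀ = 0.131.
Under exogeneity and monotonicity, PNS = p₁ − p₀.
PNS = 0.399 − 0.131 = 0.268

PNS ≈ 0.2680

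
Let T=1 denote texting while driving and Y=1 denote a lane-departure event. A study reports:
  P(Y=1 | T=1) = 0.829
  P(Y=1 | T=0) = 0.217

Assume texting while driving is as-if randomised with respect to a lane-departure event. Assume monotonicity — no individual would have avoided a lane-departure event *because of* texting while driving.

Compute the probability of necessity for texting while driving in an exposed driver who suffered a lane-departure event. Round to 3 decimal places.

PN ≈ 0.738

Let p₁ = 0.829, p₀ = 0.217.
Under exogeneity and monotonicity, PN = (p₁ − p₀) / p₁.
PN = (0.829 − 0.217) / 0.829 = 0.612 / 0.829 ≈ 0.7382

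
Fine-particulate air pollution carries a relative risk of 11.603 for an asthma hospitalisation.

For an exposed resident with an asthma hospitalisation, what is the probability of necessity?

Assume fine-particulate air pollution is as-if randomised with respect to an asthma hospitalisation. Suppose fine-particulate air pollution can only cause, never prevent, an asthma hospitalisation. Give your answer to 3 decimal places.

PN ≈ 0.914

Under exogeneity and monotonicity, PN = (RR − 1) / RR = 1 − 1/RR.
PN = (11.603 − 1) / 11.603 = 10.6 / 11.603 ≈ 0.9138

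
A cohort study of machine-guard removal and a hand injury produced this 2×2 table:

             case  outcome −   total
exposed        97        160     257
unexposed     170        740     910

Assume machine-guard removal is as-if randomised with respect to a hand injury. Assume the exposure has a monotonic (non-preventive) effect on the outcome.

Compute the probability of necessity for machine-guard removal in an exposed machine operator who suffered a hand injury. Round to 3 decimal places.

PN ≈ 0.505

p₁ = P(outcome | exposed) = 97/257 = 0.37743
p₀ = P(outcome | unexposed) = 170/910 = 0.18681
Under exogeneity and monotonicity, PN = (p₁ − p₀) / p₁.
PN = (0.37743 − 0.18681) / 0.37743 = 0.19062 / 0.37743 ≈ 0.5050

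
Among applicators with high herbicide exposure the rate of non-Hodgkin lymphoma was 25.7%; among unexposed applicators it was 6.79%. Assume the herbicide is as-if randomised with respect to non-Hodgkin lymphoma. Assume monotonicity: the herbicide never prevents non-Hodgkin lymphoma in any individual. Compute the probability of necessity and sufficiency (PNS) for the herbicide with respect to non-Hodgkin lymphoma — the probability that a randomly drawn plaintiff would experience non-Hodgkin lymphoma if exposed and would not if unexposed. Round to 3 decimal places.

PNS ≈ 0.189

p₁ = 0.257, p₀ = 0.0679.
Under exogeneity and monotonicity, PNS = p₁ − p₀.
PNS = 0.257 − 0.0679 = 0.1891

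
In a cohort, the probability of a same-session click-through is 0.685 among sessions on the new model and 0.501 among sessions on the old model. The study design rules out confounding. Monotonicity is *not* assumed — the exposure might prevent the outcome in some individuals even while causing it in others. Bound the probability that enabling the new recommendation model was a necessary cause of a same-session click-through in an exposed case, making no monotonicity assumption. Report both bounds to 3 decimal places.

0.269 ≤ PN ≤ 0.728

Let p₁ = 0.685, p₀ = 0.501.
Under exogeneity alone the bounds on PN are max{0,(p₁−p₀)/p₁} ≤ PN ≤ min{1,(1−p₀)/p₁}.
  lower = (p₁ − p₀)/p₁ = 0.184 / 0.685 ≈ 0.2686
  upper = min{1, (1 − p₀)/p₁} = 0.499 / 0.685 ≈ 0.7285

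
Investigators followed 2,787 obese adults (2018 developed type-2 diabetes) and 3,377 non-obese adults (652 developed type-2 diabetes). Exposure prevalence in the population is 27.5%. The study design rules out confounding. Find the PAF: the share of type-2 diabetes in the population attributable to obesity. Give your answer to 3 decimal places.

p₁ = P(outcome | exposed) = 2018/2787 = 0.72408
p₀ = P(outcome | unexposed) = 652/3377 = 0.19307
Overall risk P(Y=1) = π·p₁ + (1−π)·p₀ = 0.275×0.72408 + 0.725×0.19307 = 0.3391.
Under exogeneity, PAF = [P(Y=1) − p₀] / P(Y=1).
PAF = (0.3391 − 0.19307) / 0.3391 ≈ 0.4306

PAF ≈ 0.431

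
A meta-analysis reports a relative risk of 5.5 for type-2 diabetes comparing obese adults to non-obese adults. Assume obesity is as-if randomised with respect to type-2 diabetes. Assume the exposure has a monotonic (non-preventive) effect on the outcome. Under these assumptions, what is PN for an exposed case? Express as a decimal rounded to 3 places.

Under exogeneity and monotonicity, PN = (RR − 1) / RR = 1 − 1/RR.
PN = (5.5 − 1) / 5.5 = 4.5 / 5.5 ≈ 0.8182

PN ≈ 0.818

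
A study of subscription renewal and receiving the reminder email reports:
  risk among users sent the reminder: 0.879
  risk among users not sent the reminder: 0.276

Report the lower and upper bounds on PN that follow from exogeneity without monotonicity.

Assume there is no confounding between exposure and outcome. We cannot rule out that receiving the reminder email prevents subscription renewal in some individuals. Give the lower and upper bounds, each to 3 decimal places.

Let p₁ = 0.879, p₀ = 0.276.
Under exogeneity alone the bounds on PN are max{0,(p₁−p₀)/p₁} ≤ PN ≤ min{1,(1−p₀)/p₁}.
  lower = (p₁ − p₀)/p₁ = 0.603 / 0.879 ≈ 0.6860
  upper = min{1, (1 − p₀)/p₁} = 0.724 / 0.879 ≈ 0.8237

0.686 ≤ PN ≤ 0.824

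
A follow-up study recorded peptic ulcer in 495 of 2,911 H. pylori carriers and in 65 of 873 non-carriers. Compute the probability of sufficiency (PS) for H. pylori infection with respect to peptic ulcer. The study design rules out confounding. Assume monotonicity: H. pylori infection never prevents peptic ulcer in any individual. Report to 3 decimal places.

p₁ = P(outcome | exposed) = 495/2911 = 0.17004
p₀ = P(outcome | unexposed) = 65/873 = 0.074456
Under exogeneity and monotonicity, PS = (p₁ − p₀) / (1 − p₀).
PS = (0.17004 − 0.074456) / (1 − 0.074456) = 0.095589 / 0.92554 ≈ 0.1033

PS ≈ 0.103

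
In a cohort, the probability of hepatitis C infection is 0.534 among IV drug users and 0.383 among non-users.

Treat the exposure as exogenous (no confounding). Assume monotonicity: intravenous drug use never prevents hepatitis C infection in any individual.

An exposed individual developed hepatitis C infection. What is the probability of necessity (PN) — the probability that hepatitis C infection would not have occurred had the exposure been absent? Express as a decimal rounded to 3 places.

PN ≈ 0.283

Let p₁ = 0.534, p₀ = 0.383.
Under exogeneity and monotonicity, PN = (p₁ − p₀) / p₁.
PN = (0.534 − 0.383) / 0.534 = 0.151 / 0.534 ≈ 0.2828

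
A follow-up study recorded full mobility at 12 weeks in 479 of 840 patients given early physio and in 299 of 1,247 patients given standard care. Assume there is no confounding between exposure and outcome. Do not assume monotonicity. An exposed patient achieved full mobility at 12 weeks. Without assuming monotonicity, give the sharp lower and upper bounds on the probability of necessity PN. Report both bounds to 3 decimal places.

0.580 ≤ PN ≤ 1.000

p₁ = P(outcome | exposed) = 479/840 = 0.57024
p₀ = P(outcome | unexposed) = 299/1247 = 0.23978
Under exogeneity alone the bounds on PN are max{0,(p₁−p₀)/p₁} ≤ PN ≤ min{1,(1−p₀)/p₁}.
  lower = (p₁ − p₀)/p₁ = 0.33046 / 0.57024 ≈ 0.5795
  upper = min{1, (1 − p₀)/p₁} = 0.76022 / 0.57024 ≈ 1.3332 → capped at 1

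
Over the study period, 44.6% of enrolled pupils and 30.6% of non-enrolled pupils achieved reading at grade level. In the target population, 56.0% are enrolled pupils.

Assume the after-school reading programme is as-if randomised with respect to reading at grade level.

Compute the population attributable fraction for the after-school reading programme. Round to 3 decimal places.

PAF ≈ 0.204

p₁ = 0.446, p₀ = 0.306.
Overall risk P(Y=1) = π·p₁ + (1−π)·p₀ = 0.56×0.446 + 0.44×0.306 = 0.3844.
Under exogeneity, PAF = [P(Y=1) − p₀] / P(Y=1).
PAF = (0.3844 − 0.306) / 0.3844 ≈ 0.2040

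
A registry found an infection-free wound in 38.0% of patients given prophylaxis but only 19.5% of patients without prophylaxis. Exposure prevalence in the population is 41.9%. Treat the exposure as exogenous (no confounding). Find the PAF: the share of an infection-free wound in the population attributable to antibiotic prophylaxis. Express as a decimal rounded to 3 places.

p₁ = 0.38, p₀ = 0.195.
Overall risk P(Y=1) = π·p₁ + (1−π)·p₀ = 0.419×0.38 + 0.581×0.195 = 0.27252.
Under exogeneity, PAF = [P(Y=1) − p₀] / P(Y=1).
PAF = (0.27252 − 0.195) / 0.27252 ≈ 0.2844

PAF ≈ 0.284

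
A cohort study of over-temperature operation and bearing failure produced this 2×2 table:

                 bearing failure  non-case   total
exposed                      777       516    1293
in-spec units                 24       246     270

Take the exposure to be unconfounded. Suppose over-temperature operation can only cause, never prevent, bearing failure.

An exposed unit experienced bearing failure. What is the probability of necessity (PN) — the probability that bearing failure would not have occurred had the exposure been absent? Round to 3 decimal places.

PN ≈ 0.852

p₁ = P(outcome | exposed) = 777/1293 = 0.60093
p₀ = P(outcome | unexposed) = 24/270 = 0.088889
Under exogeneity and monotonicity, PN = (p₁ − p₀)/p₁.
PN = (0.60093 − 0.088889) / 0.60093 ≈ 0.8521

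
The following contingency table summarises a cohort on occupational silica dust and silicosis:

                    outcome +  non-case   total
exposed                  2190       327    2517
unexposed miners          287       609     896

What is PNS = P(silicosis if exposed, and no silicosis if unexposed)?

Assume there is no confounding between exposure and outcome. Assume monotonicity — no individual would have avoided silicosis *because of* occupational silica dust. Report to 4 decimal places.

p₁ = P(outcome | exposed) = 2190/2517 = 0.87008
p₀ = P(outcome | unexposed) = 287/896 = 0.32031
Under exogeneity and monotonicity, PNS = p₁ − p₀.
PNS = 0.87008 − 0.32031 = 0.54977

PNS ≈ 0.5498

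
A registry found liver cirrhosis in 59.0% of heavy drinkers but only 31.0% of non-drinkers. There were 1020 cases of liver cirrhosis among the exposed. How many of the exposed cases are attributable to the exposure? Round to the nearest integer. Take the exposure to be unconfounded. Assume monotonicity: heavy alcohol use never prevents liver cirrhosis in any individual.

p₁ = 0.59, p₀ = 0.31.
PN = (p₁ − p₀)/p₁ = (0.59 − 0.31) / 0.59 ≈ 0.47458.
Attributable cases ≈ PN × (exposed cases) = 0.47458 × 1020 ≈ 484.07.

about 484 cases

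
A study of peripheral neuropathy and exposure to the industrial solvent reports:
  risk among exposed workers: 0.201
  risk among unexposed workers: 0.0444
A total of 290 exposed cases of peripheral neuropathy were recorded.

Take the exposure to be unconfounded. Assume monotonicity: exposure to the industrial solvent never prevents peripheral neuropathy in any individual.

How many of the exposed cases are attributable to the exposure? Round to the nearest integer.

Let p₁ = 0.201, p₀ = 0.0444.
PN = (p₁ − p₀)/p₁ = (0.201 − 0.0444) / 0.201 ≈ 0.77910.
Attributable cases ≈ PN × (exposed cases) = 0.77910 × 290 ≈ 225.94.

about 226 cases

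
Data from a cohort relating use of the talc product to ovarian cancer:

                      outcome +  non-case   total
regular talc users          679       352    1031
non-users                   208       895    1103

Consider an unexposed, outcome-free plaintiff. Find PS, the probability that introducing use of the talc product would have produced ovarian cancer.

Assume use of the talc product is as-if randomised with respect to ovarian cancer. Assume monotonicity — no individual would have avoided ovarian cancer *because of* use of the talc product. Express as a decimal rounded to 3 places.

p₁ = P(outcome | exposed) = 679/1031 = 0.65858
p₀ = P(outcome | unexposed) = 208/1103 = 0.18858
Under exogeneity and monotonicity, PS = (p₁ − p₀)/(1 − p₀).
PS = (0.65858 − 0.18858) / 0.81142 ≈ 0.5792

PS ≈ 0.579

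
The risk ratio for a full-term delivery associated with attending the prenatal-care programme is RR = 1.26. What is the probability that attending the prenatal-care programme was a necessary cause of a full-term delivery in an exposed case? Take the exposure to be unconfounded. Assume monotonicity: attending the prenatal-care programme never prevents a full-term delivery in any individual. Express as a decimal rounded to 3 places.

PN ≈ 0.206

Under exogeneity and monotonicity, PN = (RR − 1) / RR = 1 − 1/RR.
PN = (1.26 − 1) / 1.26 = 0.26 / 1.26 ≈ 0.2063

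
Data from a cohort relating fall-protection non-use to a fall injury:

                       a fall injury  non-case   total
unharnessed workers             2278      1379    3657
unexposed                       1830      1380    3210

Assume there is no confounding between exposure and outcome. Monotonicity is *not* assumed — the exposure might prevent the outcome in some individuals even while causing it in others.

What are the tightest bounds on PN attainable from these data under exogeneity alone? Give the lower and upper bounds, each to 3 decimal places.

0.085 ≤ PN ≤ 0.690

p₁ = P(outcome | exposed) = 2278/3657 = 0.62291
p₀ = P(outcome | unexposed) = 1830/3210 = 0.57009
Under exogeneity alone the bounds on PN are max{0,(p₁−p₀)/p₁} ≤ PN ≤ min{1,(1−p₀)/p₁}.
  lower = (p₁ − p₀)/p₁ = 0.052821 / 0.62291 ≈ 0.0848
  upper = min{1, (1 − p₀)/p₁} = 0.42991 / 0.62291 ≈ 0.6902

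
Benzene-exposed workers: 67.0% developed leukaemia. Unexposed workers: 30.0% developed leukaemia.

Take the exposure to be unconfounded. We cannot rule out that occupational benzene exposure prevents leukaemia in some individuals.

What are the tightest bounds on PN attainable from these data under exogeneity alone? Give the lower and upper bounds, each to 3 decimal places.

0.552 ≤ PN ≤ 1.000

p₁ = 0.67, p₀ = 0.3.
Under exogeneity alone the bounds on PN are max{0,(p₁−p₀)/p₁} ≤ PN ≤ min{1,(1−p₀)/p₁}.
  lower = (p₁ − p₀)/p₁ = 0.37 / 0.67 ≈ 0.5522
  upper = min{1, (1 − p₀)/p₁} = 0.7 / 0.67 ≈ 1.0448 → capped at 1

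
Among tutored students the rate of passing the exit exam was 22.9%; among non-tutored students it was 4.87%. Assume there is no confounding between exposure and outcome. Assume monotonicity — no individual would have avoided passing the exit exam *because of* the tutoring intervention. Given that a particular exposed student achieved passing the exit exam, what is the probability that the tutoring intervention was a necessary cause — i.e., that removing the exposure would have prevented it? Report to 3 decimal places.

p₁ = 0.229, p₀ = 0.0487.
Under exogeneity and monotonicity, PN = (p₁ − p₀) / p₁.
PN = (0.229 − 0.0487) / 0.229 = 0.1803 / 0.229 ≈ 0.7873

PN ≈ 0.787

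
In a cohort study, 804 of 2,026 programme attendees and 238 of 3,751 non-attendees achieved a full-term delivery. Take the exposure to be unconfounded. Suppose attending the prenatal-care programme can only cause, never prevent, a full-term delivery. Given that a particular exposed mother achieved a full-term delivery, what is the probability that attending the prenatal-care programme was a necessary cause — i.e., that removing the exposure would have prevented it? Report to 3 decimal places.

p₁ = P(outcome | exposed) = 804/2026 = 0.39684
p₀ = P(outcome | unexposed) = 238/3751 = 0.06345
Under exogeneity and monotonicity, PN = (p₁ − p₀) / p₁.
PN = (0.39684 − 0.06345) / 0.39684 = 0.33339 / 0.39684 ≈ 0.8401

PN ≈ 0.840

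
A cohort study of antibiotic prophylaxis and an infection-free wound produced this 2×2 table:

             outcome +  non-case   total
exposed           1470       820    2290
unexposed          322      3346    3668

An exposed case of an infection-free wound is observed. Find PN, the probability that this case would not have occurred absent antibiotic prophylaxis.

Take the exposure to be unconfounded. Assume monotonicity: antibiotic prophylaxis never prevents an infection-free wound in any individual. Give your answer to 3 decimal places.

PN ≈ 0.863

p₁ = P(outcome | exposed) = 1470/2290 = 0.64192
p₀ = P(outcome | unexposed) = 322/3668 = 0.087786
Under exogeneity and monotonicity, PN = (p₁ − p₀)/p₁.
PN = (0.64192 − 0.087786) / 0.64192 ≈ 0.8632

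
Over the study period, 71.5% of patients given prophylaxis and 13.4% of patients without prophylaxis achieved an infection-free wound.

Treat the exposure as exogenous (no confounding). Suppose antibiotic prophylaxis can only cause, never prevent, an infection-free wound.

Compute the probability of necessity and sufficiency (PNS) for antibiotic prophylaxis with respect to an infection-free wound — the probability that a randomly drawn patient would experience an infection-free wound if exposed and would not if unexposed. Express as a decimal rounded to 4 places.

PNS ≈ 0.5810

p₁ = 0.715, p₀ = 0.134.
Under exogeneity and monotonicity, PNS = p₁ − p₀.
PNS = 0.715 − 0.134 = 0.581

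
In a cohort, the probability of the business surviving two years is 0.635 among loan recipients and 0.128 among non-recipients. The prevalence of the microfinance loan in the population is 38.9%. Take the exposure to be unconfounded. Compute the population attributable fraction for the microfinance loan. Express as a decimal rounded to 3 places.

PAF ≈ 0.606

Let p₁ = 0.635, p₀ = 0.128.
Overall risk P(Y=1) = π·p₁ + (1−π)·p₀ = 0.389×0.635 + 0.611×0.128 = 0.32522.
Under exogeneity, PAF = [P(Y=1) − p₀] / P(Y=1).
PAF = (0.32522 − 0.128) / 0.32522 ≈ 0.6064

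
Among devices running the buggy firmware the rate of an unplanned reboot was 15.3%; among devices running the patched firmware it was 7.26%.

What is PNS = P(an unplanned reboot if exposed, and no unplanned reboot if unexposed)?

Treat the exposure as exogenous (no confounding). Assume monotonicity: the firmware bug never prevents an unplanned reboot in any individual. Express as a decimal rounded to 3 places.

PNS ≈ 0.080

p₁ = 0.153, p₀ = 0.0726.
Under exogeneity and monotonicity, PNS = p₁ − p₀.
PNS = 0.153 − 0.0726 = 0.0804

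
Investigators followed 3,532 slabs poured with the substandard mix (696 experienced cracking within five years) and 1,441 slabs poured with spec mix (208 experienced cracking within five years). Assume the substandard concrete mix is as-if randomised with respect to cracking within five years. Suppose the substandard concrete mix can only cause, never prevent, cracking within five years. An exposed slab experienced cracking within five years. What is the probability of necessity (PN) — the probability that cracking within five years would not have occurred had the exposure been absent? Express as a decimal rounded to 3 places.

p₁ = P(outcome | exposed) = 696/3532 = 0.19706
p₀ = P(outcome | unexposed) = 208/1441 = 0.14434
Under exogeneity and monotonicity, PN = (p₁ − p₀) / p₁.
PN = (0.19706 − 0.14434) / 0.19706 = 0.052711 / 0.19706 ≈ 0.2675

PN ≈ 0.267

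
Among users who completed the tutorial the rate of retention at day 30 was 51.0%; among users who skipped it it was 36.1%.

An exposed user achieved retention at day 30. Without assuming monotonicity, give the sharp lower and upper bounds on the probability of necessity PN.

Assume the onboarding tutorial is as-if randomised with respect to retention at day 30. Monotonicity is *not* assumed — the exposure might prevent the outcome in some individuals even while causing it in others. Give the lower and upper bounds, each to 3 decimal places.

0.292 ≤ PN ≤ 1.000

p₁ = 0.51, p₀ = 0.361.
Under exogeneity alone the bounds on PN are max{0,(p₁−p₀)/p₁} ≤ PN ≤ min{1,(1−p₀)/p₁}.
  lower = (p₁ − p₀)/p₁ = 0.149 / 0.51 ≈ 0.2922
  upper = min{1, (1 − p₀)/p₁} = 0.639 / 0.51 ≈ 1.2529 → capped at 1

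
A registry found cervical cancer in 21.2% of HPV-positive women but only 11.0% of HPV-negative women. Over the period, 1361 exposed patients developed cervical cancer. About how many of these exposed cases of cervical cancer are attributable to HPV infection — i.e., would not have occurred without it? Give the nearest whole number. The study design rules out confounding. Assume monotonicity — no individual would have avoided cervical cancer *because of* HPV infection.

about 655 cases

p₁ = 0.212, p₀ = 0.11.
PN = (p₁ − p₀)/p₁ = (0.212 − 0.11) / 0.212 ≈ 0.48113.
Attributable cases ≈ PN × (exposed cases) = 0.48113 × 1361 ≈ 654.82.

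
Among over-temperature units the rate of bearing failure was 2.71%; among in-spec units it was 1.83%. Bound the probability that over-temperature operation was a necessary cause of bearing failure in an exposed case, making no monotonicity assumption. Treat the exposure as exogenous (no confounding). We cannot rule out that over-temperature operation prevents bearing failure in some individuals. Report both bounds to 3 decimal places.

p₁ = 0.0271, p₀ = 0.0183.
Under exogeneity alone the bounds on PN are max{0,(p₁−p₀)/p₁} ≤ PN ≤ min{1,(1−p₀)/p₁}.
  lower = (p₁ − p₀)/p₁ = 0.0088 / 0.0271 ≈ 0.3247
  upper = min{1, (1 − p₀)/p₁} = 0.9817 / 0.0271 ≈ 36.2251 → capped at 1

0.325 ≤ PN ≤ 1.000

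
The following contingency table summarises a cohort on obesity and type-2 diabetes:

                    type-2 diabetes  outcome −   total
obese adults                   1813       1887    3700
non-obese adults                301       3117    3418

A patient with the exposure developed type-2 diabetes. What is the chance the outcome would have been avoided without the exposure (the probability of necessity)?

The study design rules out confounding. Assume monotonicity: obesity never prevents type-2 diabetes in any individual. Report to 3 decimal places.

p₁ = P(outcome | exposed) = 1813/3700 = 0.49
p₀ = P(outcome | unexposed) = 301/3418 = 0.088063
Under exogeneity and monotonicity, PN = (p₁ − p₀)/p₁.
PN = (0.49 − 0.088063) / 0.49 ≈ 0.8203

PN ≈ 0.820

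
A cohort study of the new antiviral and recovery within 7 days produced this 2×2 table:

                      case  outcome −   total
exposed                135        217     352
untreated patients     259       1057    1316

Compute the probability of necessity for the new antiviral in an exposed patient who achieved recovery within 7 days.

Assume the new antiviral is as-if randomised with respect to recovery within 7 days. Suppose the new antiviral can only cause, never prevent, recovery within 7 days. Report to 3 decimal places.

p₁ = P(outcome | exposed) = 135/352 = 0.38352
p₀ = P(outcome | unexposed) = 259/1316 = 0.19681
Under exogeneity and monotonicity, PN = (p₁ − p₀)/p₁.
PN = (0.38352 − 0.19681) / 0.38352 ≈ 0.4868

PN ≈ 0.487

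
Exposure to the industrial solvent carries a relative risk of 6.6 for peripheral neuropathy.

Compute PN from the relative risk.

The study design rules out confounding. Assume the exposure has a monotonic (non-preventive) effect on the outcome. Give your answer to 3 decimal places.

Under exogeneity and monotonicity, PN = (RR − 1) / RR = 1 − 1/RR.
PN = (6.6 − 1) / 6.6 = 5.6 / 6.6 ≈ 0.8485

PN ≈ 0.848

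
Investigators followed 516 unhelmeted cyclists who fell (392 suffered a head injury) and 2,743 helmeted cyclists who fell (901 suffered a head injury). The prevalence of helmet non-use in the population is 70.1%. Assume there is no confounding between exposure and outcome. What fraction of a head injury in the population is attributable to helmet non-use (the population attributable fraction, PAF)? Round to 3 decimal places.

p₁ = P(outcome | exposed) = 392/516 = 0.75969
p₀ = P(outcome | unexposed) = 901/2743 = 0.32847
Overall risk P(Y=1) = π·p₁ + (1−π)·p₀ = 0.701×0.75969 + 0.299×0.32847 = 0.63076.
Under exogeneity, PAF = [P(Y=1) − p₀] / P(Y=1).
PAF = (0.63076 − 0.32847) / 0.63076 ≈ 0.4792

PAF ≈ 0.479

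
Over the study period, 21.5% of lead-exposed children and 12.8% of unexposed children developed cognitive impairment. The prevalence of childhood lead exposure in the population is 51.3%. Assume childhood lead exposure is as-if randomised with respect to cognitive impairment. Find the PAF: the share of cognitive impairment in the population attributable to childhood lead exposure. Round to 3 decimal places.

p₁ = 0.215, p₀ = 0.128.
Overall risk P(Y=1) = π·p₁ + (1−π)·p₀ = 0.513×0.215 + 0.487×0.128 = 0.17263.
Under exogeneity, PAF = [P(Y=1) − p₀] / P(Y=1).
PAF = (0.17263 − 0.128) / 0.17263 ≈ 0.2585

PAF ≈ 0.259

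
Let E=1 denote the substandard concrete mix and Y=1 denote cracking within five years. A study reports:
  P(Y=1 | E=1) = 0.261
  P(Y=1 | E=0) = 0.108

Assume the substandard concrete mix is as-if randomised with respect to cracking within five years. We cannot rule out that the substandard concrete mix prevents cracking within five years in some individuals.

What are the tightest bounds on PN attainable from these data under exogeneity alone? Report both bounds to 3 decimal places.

Let p₁ = 0.261, p₀ = 0.108.
Under exogeneity alone the bounds on PN are max{0,(p₁−p₀)/p₁} ≤ PN ≤ min{1,(1−p₀)/p₁}.
  lower = (p₁ − p₀)/p₁ = 0.153 / 0.261 ≈ 0.5862
  upper = min{1, (1 − p₀)/p₁} = 0.892 / 0.261 ≈ 3.4176 → capped at 1

0.586 ≤ PN ≤ 1.000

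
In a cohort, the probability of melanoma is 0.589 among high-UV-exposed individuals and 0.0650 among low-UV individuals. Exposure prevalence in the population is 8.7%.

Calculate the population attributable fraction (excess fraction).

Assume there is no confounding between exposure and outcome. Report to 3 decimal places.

Let p₁ = 0.589, p₀ = 0.065.
Overall risk P(Y=1) = π·p₁ + (1−π)·p₀ = 0.087×0.589 + 0.913×0.065 = 0.11059.
Under exogeneity, PAF = [P(Y=1) − p₀] / P(Y=1).
PAF = (0.11059 − 0.065) / 0.11059 ≈ 0.4122

PAF ≈ 0.412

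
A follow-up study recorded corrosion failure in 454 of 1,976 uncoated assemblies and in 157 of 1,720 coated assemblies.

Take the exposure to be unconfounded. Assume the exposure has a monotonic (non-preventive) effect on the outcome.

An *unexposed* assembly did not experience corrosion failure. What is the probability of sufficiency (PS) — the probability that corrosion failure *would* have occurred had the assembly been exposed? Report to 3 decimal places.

PS ≈ 0.152

p₁ = P(outcome | exposed) = 454/1976 = 0.22976
p₀ = P(outcome | unexposed) = 157/1720 = 0.091279
Under exogeneity and monotonicity, PS = (p₁ − p₀) / (1 − p₀).
PS = (0.22976 − 0.091279) / (1 − 0.091279) = 0.13848 / 0.90872 ≈ 0.1524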